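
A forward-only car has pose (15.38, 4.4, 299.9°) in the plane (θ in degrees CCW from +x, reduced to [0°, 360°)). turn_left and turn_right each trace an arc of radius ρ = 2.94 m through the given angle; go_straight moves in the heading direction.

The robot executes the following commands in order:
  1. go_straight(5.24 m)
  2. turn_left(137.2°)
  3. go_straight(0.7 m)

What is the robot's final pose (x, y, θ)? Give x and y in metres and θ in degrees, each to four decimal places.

(23.5628, 1.3490, 77.1000°)

set_pose: (x, y, θ) = (15.3800, 4.4000, 299.9000°), ρ = 2.94
go_straight(5.24): x += 5.24·cos θ, y += 5.24·sin θ → (17.9921, -0.1425, 299.9000°)
turn_left(137.2°): centre at ρ to the left, rotate +137.2° → (23.4066, 0.6667, 437.1000° ≡ 77.1000°)
go_straight(0.7): x += 0.7·cos θ, y += 0.7·sin θ → (23.5628, 1.3490, 77.1000°)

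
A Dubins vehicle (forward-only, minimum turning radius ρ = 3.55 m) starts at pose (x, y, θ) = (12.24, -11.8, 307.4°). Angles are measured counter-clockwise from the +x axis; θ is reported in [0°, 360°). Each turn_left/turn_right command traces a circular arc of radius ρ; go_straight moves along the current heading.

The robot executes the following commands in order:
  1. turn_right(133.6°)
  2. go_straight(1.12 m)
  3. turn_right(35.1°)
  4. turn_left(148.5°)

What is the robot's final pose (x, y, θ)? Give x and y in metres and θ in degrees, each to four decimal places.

(0.2291, -20.2190, 287.2000°)

set_pose: (x, y, θ) = (12.2400, -11.8000, 307.4000°), ρ = 3.55
turn_right(133.6°): centre at ρ to the right, rotate −133.6° → (9.0364, -17.4854, 173.8000°)
go_straight(1.12): x += 1.12·cos θ, y += 1.12·sin θ → (7.9230, -17.3645, 173.8000°)
turn_right(35.1°): centre at ρ to the right, rotate −35.1° → (5.9634, -16.5022, 138.7000°)
turn_left(148.5°): centre at ρ to the left, rotate +148.5° → (0.2291, -20.2190, 287.2000°)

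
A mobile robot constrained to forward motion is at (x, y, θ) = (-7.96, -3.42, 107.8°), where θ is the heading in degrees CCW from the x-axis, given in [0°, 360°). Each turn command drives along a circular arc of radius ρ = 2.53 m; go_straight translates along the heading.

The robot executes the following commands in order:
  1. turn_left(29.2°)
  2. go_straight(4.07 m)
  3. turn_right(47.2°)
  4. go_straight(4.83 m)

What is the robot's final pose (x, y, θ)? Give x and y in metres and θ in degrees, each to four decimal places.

(-12.4077, 7.1218, 89.8000°)

set_pose: (x, y, θ) = (-7.9600, -3.4200, 107.8000°), ρ = 2.53
turn_left(29.2°): centre at ρ to the left, rotate +29.2° → (-8.6434, -2.3431, 137.0000°)
go_straight(4.07): x += 4.07·cos θ, y += 4.07·sin θ → (-11.6200, 0.4326, 137.0000°)
turn_right(47.2°): centre at ρ to the right, rotate −47.2° → (-12.4246, 2.2918, 89.8000°)
go_straight(4.83): x += 4.83·cos θ, y += 4.83·sin θ → (-12.4077, 7.1218, 89.8000°)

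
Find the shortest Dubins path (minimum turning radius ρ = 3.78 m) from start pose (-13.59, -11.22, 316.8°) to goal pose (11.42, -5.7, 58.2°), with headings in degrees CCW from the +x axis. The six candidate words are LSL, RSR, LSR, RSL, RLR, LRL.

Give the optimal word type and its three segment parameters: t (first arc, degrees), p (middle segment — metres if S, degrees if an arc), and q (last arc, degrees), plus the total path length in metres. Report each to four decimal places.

Let ψ = atan2(Δy, Δx) = atan2(5.52, 25.01) = 12.4463° be the start→goal bearing.
Normalize: d = |goal − start| / ρ = 25.611921/3.78 = 6.775640, α = (θ_start − ψ) mod 360° = 304.3537° = 5.311974 rad, β = (θ_goal − ψ) mod 360° = 45.7537° = 0.798553 rad.
Common terms: sin α = -0.825570, cos α = 0.564300, sin β = 0.716347, cos β = 0.697744, cos(α−β) = -0.197657, d² = 45.909304. Work in radians in the unit-radius frame; every candidate has L = ρ·(t + p + q).
LSL: p² = 2 + d² − 2cos(α−β) + 2d(sin α − sin β) = 27.409672; p = √p² = 5.235425; φ = atan2(cos β − cos α, d + sin α − sin β) = 0.025491 rad; t = (φ − α) mod 2π = 0.996703 rad, q = (β − φ) mod 2π = 0.773061 rad → L = 3.78·(0.996703 + 5.235425 + 0.773061) = 3.78·7.005189 = 26.479613 m
RSR: p² = 2 + d² − 2cos(α−β) + 2d(sin β − sin α) = 69.199566; p = √p² = 8.318628; φ = atan2(cos α − cos β, d − sin α + sin β) = -0.016042 rad; t = (α − φ) mod 2π = 5.328016 rad, q = (φ − β) mod 2π = 5.468590 rad → L = 3.78·(5.328016 + 8.318628 + 5.468590) = 3.78·19.115234 = 72.255586 m
LSR: p² = d² − 2 + 2cos(α−β) + 2d(sin α + sin β) = 42.033878; p = √p² = 6.483354; φ = atan2(−cos α − cos β, d + sin α + sin β) − atan2(−2, p) = 0.112121 rad; t = (φ − α) mod 2π = 1.083332 rad, q = (φ − β) mod 2π = 5.596754 rad → L = 3.78·(1.083332 + 6.483354 + 5.596754) = 3.78·13.163440 = 49.757803 m
RSL: p² = d² − 2 + 2cos(α−β) − 2d(sin α + sin β) = 44.994100; p = √p² = 6.707764; φ = atan2(cos α + cos β, d − sin α − sin β) − atan2(2, p) = -0.108475 rad; t = (α − φ) mod 2π = 5.420449 rad, q = (β − φ) mod 2π = 0.907028 rad → L = 3.78·(5.420449 + 6.707764 + 0.907028) = 3.78·13.035241 = 49.273212 m
RLR: c = (6 − d² + 2cos(α−β) + 2d(sin α − sin β))/8 = -7.649946, |c| > 1 → infeasible
LRL: c = (6 − d² + 2cos(α−β) − 2d(sin α − sin β))/8 = -2.426209, |c| > 1 → infeasible
Shortest: LSL with L = 26.479613 m ≈ 26.4796 m
Convert LSL to answer units (arcs ×180/π): t = 0.996703·180/π = 57.1069°, p = ρ·p = 3.78·5.235425 = 19.7899 m, q = 0.773061·180/π = 44.2931°, L = 26.4796 m.

LSL: t = 57.1069°, p = 19.7899 m, q = 44.2931°, L = 26.4796 m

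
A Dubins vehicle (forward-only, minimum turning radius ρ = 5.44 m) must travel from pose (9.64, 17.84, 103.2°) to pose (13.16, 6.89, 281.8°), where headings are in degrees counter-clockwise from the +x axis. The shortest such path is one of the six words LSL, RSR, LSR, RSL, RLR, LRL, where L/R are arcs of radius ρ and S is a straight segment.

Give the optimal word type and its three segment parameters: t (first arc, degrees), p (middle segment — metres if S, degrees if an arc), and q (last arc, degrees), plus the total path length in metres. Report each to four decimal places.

RSL: t = 244.6961°, p = 4.1208 m, q = 63.2961°, L = 33.3634 m

Let ψ = atan2(Δy, Δx) = atan2(-10.95, 3.52) = -72.1794° be the start→goal bearing.
Normalize: d = |goal − start| / ρ = 11.501865/5.44 = 2.114313, α = (θ_start − ψ) mod 360° = 175.3794° = 3.060948 rad, β = (θ_goal − ψ) mod 360° = 353.9794° = 6.178106 rad.
Common terms: sin α = 0.080557, cos α = -0.996750, sin β = -0.104886, cos β = 0.994484, cos(α−β) = -0.999701, d² = 4.470321. Work in radians in the unit-radius frame; every candidate has L = ρ·(t + p + q).
LSL: p² = 2 + d² − 2cos(α−β) + 2d(sin α − sin β) = 9.253892; p = √p² = 3.042021; φ = atan2(cos β − cos α, d + sin α − sin β) = 0.713622 rad; t = (φ − α) mod 2π = 3.935859 rad, q = (β − φ) mod 2π = 5.464485 rad → L = 5.44·(3.935859 + 3.042021 + 5.464485) = 5.44·12.442364 = 67.686463 m
RSR: p² = 2 + d² − 2cos(α−β) + 2d(sin β − sin α) = 7.685556; p = √p² = 2.772284; φ = atan2(cos α − cos β, d − sin α + sin β) = -0.801305 rad; t = (α − φ) mod 2π = 3.862254 rad, q = (φ − β) mod 2π = 5.586959 rad → L = 5.44·(3.862254 + 2.772284 + 5.586959) = 5.44·12.221496 = 66.484939 m
LSR: p² = d² − 2 + 2cos(α−β) + 2d(sin α + sin β) = 0.368041; p = √p² = 0.606664; φ = atan2(−cos α − cos β, d + sin α + sin β) − atan2(−2, p) = 1.277370 rad; t = (φ − α) mod 2π = 4.499607 rad, q = (φ − β) mod 2π = 1.382449 rad → L = 5.44·(4.499607 + 0.606664 + 1.382449) = 5.44·6.488719 = 35.298632 m
RSL: p² = d² − 2 + 2cos(α−β) − 2d(sin α + sin β) = 0.573795; p = √p² = 0.757493; φ = atan2(cos α + cos β, d − sin α − sin β) − atan2(2, p) = -1.209805 rad; t = (α − φ) mod 2π = 4.270753 rad, q = (β − φ) mod 2π = 1.104726 rad → L = 5.44·(4.270753 + 0.757493 + 1.104726) = 5.44·6.132971 = 33.363364 m
RLR: c = (6 − d² + 2cos(α−β) + 2d(sin α − sin β))/8 = 0.039305; p = 2π − arccos c = 4.751705 rad; φ = atan2(cos α − cos β, d − sin α + sin β) = -0.801305 rad; t = (α − φ + p/2) mod 2π = 6.238106 rad, q = (α − β − t + p) mod 2π = 1.679626 rad → L = 5.44·(6.238106 + 4.751705 + 1.679626) = 5.44·12.669436 = 68.921734 m
LRL: c = (6 − d² + 2cos(α−β) − 2d(sin α − sin β))/8 = -0.156737; p = 2π − arccos c = 4.555003 rad; φ = atan2(cos β − cos α, d + sin α − sin β) = 0.713622 rad; t = (φ − α + p/2) mod 2π = 6.213361 rad, q = (β − α − t + p) mod 2π = 1.458801 rad → L = 5.44·(6.213361 + 4.555003 + 1.458801) = 5.44·12.227165 = 66.515778 m
Shortest: RSL with L = 33.363364 m ≈ 33.3634 m
Convert RSL to answer units (arcs ×180/π): t = 4.270753·180/π = 244.6961°, p = ρ·p = 5.44·0.757493 = 4.1208 m, q = 1.104726·180/π = 63.2961°, L = 33.3634 m.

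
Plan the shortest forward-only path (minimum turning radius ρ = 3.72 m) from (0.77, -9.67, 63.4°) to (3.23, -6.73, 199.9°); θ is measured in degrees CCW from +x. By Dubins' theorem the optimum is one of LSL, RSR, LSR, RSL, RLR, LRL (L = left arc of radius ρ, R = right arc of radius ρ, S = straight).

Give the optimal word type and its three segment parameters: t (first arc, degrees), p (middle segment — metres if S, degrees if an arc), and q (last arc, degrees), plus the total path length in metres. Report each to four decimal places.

LRL: t = 69.3020°, p = 300.4025°, q = 7.6005°, L = 24.4970 m

Let ψ = atan2(Δy, Δx) = atan2(2.94, 2.46) = 50.0796° be the start→goal bearing.
Normalize: d = |goal − start| / ρ = 3.833432/3.72 = 1.030492, α = (θ_start − ψ) mod 360° = 13.3204° = 0.232485 rad, β = (θ_goal − ψ) mod 360° = 149.8204° = 2.614859 rad.
Common terms: sin α = 0.230396, cos α = 0.973097, sin β = 0.502712, cos β = -0.864454, cos(α−β) = -0.725374, d² = 1.061915. Work in radians in the unit-radius frame; every candidate has L = ρ·(t + p + q).
LSL: p² = 2 + d² − 2cos(α−β) + 2d(sin α − sin β) = 3.951424; p = √p² = 1.987819; φ = atan2(cos β − cos α, d + sin α − sin β) = -1.179474 rad; t = (φ − α) mod 2π = 4.871227 rad, q = (β − φ) mod 2π = 3.794333 rad → L = 3.72·(4.871227 + 1.987819 + 3.794333) = 3.72·10.653379 = 39.630568 m
RSR: p² = 2 + d² − 2cos(α−β) + 2d(sin β − sin α) = 5.073903; p = √p² = 2.252533; φ = atan2(cos α − cos β, d − sin α + sin β) = 0.954061 rad; t = (α − φ) mod 2π = 5.561609 rad, q = (φ − β) mod 2π = 4.622387 rad → L = 3.72·(5.561609 + 2.252533 + 4.622387) = 3.72·12.436529 = 46.263887 m
LSR: p² = d² − 2 + 2cos(α−β) + 2d(sin α + sin β) = -0.877909 < 0 → infeasible
RSL: p² = d² − 2 + 2cos(α−β) − 2d(sin α + sin β) = -3.899759 < 0 → infeasible
RLR: c = (6 − d² + 2cos(α−β) + 2d(sin α − sin β))/8 = 0.365762; p = 2π − arccos c = 5.086841 rad; φ = atan2(cos α − cos β, d − sin α + sin β) = 0.954061 rad; t = (α − φ + p/2) mod 2π = 1.821844 rad, q = (α − β − t + p) mod 2π = 0.882622 rad → L = 3.72·(1.821844 + 5.086841 + 0.882622) = 3.72·7.791307 = 28.983661 m
LRL: c = (6 − d² + 2cos(α−β) − 2d(sin α − sin β))/8 = 0.506072; p = 2π − arccos c = 5.243013 rad; φ = atan2(cos β − cos α, d + sin α − sin β) = -1.179474 rad; t = (φ − α + p/2) mod 2π = 1.209548 rad, q = (β − α − t + p) mod 2π = 0.132655 rad → L = 3.72·(1.209548 + 5.243013 + 0.132655) = 3.72·6.585216 = 24.497003 m
Shortest: LRL with L = 24.497003 m ≈ 24.4970 m
Convert LRL to answer units (arcs ×180/π): t = 1.209548·180/π = 69.3020°, p = 5.243013·180/π = 300.4025°, q = 0.132655·180/π = 7.6005°, L = 24.4970 m.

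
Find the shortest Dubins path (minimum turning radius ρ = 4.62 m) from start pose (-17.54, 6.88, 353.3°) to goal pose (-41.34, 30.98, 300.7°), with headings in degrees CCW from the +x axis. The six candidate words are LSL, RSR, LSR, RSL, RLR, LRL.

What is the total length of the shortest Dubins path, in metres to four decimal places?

54.6718 m

Let ψ = atan2(Δy, Δx) = atan2(24.10, -23.80) = 134.6412° be the start→goal bearing.
Normalize: d = |goal − start| / ρ = 33.871079/4.62 = 7.331402, α = (θ_start − ψ) mod 360° = 218.6588° = 3.816317 rad, β = (θ_goal − ψ) mod 360° = 166.0588° = 2.898274 rad.
Common terms: sin α = -0.624682, cos α = -0.780879, sin β = 0.240925, cos β = -0.970544, cos(α−β) = 0.607376, d² = 53.749461. Work in radians in the unit-radius frame; every candidate has L = ρ·(t + p + q).
LSL: p² = 2 + d² − 2cos(α−β) + 2d(sin α − sin β) = 41.842481; p = √p² = 6.468576; φ = atan2(cos β − cos α, d + sin α − sin β) = -0.029325 rad; t = (φ − α) mod 2π = 2.437544 rad, q = (β − φ) mod 2π = 2.927599 rad → L = 4.62·(2.437544 + 6.468576 + 2.927599) = 4.62·11.833719 = 54.671780 m
RSR: p² = 2 + d² − 2cos(α−β) + 2d(sin β − sin α) = 67.226938; p = √p² = 8.199204; φ = atan2(cos α − cos β, d − sin α + sin β) = 0.023134 rad; t = (α − φ) mod 2π = 3.793183 rad, q = (φ − β) mod 2π = 3.408046 rad → L = 4.62·(3.793183 + 8.199204 + 3.408046) = 4.62·15.400432 = 71.149996 m
LSR: p² = d² − 2 + 2cos(α−β) + 2d(sin α + sin β) = 47.337265; p = √p² = 6.880208; φ = atan2(−cos α − cos β, d + sin α + sin β) − atan2(−2, p) = 0.529836 rad; t = (φ − α) mod 2π = 2.996705 rad, q = (φ − β) mod 2π = 3.914748 rad → L = 4.62·(2.996705 + 6.880208 + 3.914748) = 4.62·13.791661 = 63.717474 m
RSL: p² = d² − 2 + 2cos(α−β) − 2d(sin α + sin β) = 58.591161; p = √p² = 7.654486; φ = atan2(cos α + cos β, d − sin α − sin β) − atan2(2, p) = -0.478798 rad; t = (α − φ) mod 2π = 4.295115 rad, q = (β − φ) mod 2π = 3.377072 rad → L = 4.62·(4.295115 + 7.654486 + 3.377072) = 4.62·15.326673 = 70.809231 m
RLR: c = (6 − d² + 2cos(α−β) + 2d(sin α − sin β))/8 = -7.403367, |c| > 1 → infeasible
LRL: c = (6 − d² + 2cos(α−β) − 2d(sin α − sin β))/8 = -4.230310, |c| > 1 → infeasible
Shortest: LSL with L = 54.671780 m ≈ 54.6718 m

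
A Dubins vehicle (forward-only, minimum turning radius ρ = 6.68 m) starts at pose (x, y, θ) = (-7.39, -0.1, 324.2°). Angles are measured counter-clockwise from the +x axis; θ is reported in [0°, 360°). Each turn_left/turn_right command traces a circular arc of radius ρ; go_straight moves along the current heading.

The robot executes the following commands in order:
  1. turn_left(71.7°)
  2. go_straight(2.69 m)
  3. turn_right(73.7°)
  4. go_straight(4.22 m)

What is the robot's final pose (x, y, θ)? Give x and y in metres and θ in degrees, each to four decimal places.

(13.9591, -1.2351, 322.2000°)

set_pose: (x, y, θ) = (-7.3900, -0.1000, 324.2000°), ρ = 6.68
turn_left(71.7°): centre at ρ to the left, rotate +71.7° → (0.4345, -0.0932, 395.9000° ≡ 35.9000°)
go_straight(2.69): x += 2.69·cos θ, y += 2.69·sin θ → (2.6135, 1.4842, 35.9000°)
turn_right(73.7°): centre at ρ to the right, rotate −73.7° → (10.6247, 1.3513, -37.8000° ≡ 322.2000°)
go_straight(4.22): x += 4.22·cos θ, y += 4.22·sin θ → (13.9591, -1.2351, 322.2000°)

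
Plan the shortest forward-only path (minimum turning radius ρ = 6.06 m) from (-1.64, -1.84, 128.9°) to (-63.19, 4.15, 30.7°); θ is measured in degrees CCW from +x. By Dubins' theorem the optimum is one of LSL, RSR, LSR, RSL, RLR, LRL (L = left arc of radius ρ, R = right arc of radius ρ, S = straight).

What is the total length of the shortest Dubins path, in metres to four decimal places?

75.4670 m

Let ψ = atan2(Δy, Δx) = atan2(5.99, -61.55) = 174.4415° be the start→goal bearing.
Normalize: d = |goal − start| / ρ = 61.840784/6.06 = 10.204750, α = (θ_start − ψ) mod 360° = 314.4585° = 5.488336 rad, β = (θ_goal − ψ) mod 360° = 216.2585° = 3.774422 rad.
Common terms: sin α = -0.713758, cos α = 0.700392, sin β = -0.591429, cos β = -0.806357, cos(α−β) = -0.142629, d² = 104.136920. Work in radians in the unit-radius frame; every candidate has L = ρ·(t + p + q).
LSL: p² = 2 + d² − 2cos(α−β) + 2d(sin α − sin β) = 103.925500; p = √p² = 10.194386; φ = atan2(cos β − cos α, d + sin α − sin β) = -0.148345 rad; t = (φ − α) mod 2π = 0.646504 rad, q = (β − φ) mod 2π = 3.922768 rad → L = 6.06·(0.646504 + 10.194386 + 3.922768) = 6.06·14.763658 = 89.467766 m
RSR: p² = 2 + d² − 2cos(α−β) + 2d(sin β − sin α) = 108.918856; p = √p² = 10.436420; φ = atan2(cos α − cos β, d − sin α + sin β) = 0.144880 rad; t = (α − φ) mod 2π = 5.343455 rad, q = (φ − β) mod 2π = 2.653643 rad → L = 6.06·(5.343455 + 10.436420 + 2.653643) = 6.06·18.433518 = 111.707121 m
LSR: p² = d² − 2 + 2cos(α−β) + 2d(sin α + sin β) = 75.213445; p = √p² = 8.672569; φ = atan2(−cos α − cos β, d + sin α + sin β) − atan2(−2, p) = 0.238556 rad; t = (φ − α) mod 2π = 1.033405 rad, q = (φ − β) mod 2π = 2.747319 rad → L = 6.06·(1.033405 + 8.672569 + 2.747319) = 6.06·12.453293 = 75.466954 m
RSL: p² = d² − 2 + 2cos(α−β) − 2d(sin α + sin β) = 128.489880; p = √p² = 11.335338; φ = atan2(cos α + cos β, d − sin α − sin β) − atan2(2, p) = -0.183848 rad; t = (α − φ) mod 2π = 5.672184 rad, q = (β − φ) mod 2π = 3.958271 rad → L = 6.06·(5.672184 + 11.335338 + 3.958271) = 6.06·20.965792 = 127.052700 m
RLR: c = (6 − d² + 2cos(α−β) + 2d(sin α − sin β))/8 = -12.614857, |c| > 1 → infeasible
LRL: c = (6 − d² + 2cos(α−β) − 2d(sin α − sin β))/8 = -11.990687, |c| > 1 → infeasible
Shortest: LSR with L = 75.466954 m ≈ 75.4670 m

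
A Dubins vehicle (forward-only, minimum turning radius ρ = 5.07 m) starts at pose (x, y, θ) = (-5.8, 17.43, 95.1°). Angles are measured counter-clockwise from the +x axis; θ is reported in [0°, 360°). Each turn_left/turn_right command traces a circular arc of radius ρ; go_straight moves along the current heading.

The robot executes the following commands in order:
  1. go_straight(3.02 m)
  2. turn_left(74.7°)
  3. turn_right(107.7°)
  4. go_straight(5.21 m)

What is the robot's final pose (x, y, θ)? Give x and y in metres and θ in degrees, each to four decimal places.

set_pose: (x, y, θ) = (-5.8000, 17.4300, 95.1000°), ρ = 5.07
go_straight(3.02): x += 3.02·cos θ, y += 3.02·sin θ → (-6.0685, 20.4380, 95.1000°)
turn_left(74.7°): centre at ρ to the left, rotate +74.7° → (-10.2206, 24.9772, 169.8000°)
turn_right(107.7°): centre at ρ to the right, rotate −107.7° → (-13.8034, 32.3395, 62.1000°)
go_straight(5.21): x += 5.21·cos θ, y += 5.21·sin θ → (-11.3655, 36.9439, 62.1000°)

(-11.3655, 36.9439, 62.1000°)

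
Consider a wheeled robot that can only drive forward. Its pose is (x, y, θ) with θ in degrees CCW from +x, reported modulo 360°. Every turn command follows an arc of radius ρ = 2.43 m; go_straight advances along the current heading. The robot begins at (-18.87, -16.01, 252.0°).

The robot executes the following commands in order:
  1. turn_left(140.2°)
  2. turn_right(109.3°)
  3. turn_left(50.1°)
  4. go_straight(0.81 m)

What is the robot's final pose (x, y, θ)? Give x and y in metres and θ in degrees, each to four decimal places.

(-9.6133, -22.3213, 333.0000°)

set_pose: (x, y, θ) = (-18.8700, -16.0100, 252.0000°), ρ = 2.43
turn_left(140.2°): centre at ρ to the left, rotate +140.2° → (-15.2640, -18.8172, 392.2000° ≡ 32.2000°)
turn_right(109.3°): centre at ρ to the right, rotate −109.3° → (-11.6005, -20.3309, -77.1000° ≡ 282.9000°)
turn_left(50.1°): centre at ρ to the left, rotate +50.1° → (-10.3350, -21.9536, 333.0000°)
go_straight(0.81): x += 0.81·cos θ, y += 0.81·sin θ → (-9.6133, -22.3213, 333.0000°)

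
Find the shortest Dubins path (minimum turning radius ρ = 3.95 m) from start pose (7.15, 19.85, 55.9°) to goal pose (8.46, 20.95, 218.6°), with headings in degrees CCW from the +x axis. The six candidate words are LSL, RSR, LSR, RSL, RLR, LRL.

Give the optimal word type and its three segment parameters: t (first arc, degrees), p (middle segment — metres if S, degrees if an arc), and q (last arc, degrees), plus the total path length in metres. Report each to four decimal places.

Let ψ = atan2(Δy, Δx) = atan2(1.10, 1.31) = 40.0200° be the start→goal bearing.
Normalize: d = |goal − start| / ρ = 1.710585/3.95 = 0.433059, α = (θ_start − ψ) mod 360° = 15.8800° = 0.277158 rad, β = (θ_goal − ψ) mod 360° = 178.5800° = 3.116809 rad.
Common terms: sin α = 0.273623, cos α = 0.961837, sin β = 0.024781, cos β = -0.999693, cos(α−β) = -0.954761, d² = 0.187540. Work in radians in the unit-radius frame; every candidate has L = ρ·(t + p + q).
LSL: p² = 2 + d² − 2cos(α−β) + 2d(sin α − sin β) = 4.312589; p = √p² = 2.076677; φ = atan2(cos β − cos α, d + sin α − sin β) = -1.236228 rad; t = (φ − α) mod 2π = 4.769799 rad, q = (β − φ) mod 2π = 4.353037 rad → L = 3.95·(4.769799 + 2.076677 + 4.353037) = 3.95·11.199513 = 44.238078 m
RSR: p² = 2 + d² − 2cos(α−β) + 2d(sin β − sin α) = 3.881535; p = √p² = 1.970161; φ = atan2(cos α − cos β, d − sin α + sin β) = 1.477156 rad; t = (α − φ) mod 2π = 5.083188 rad, q = (φ − β) mod 2π = 4.643532 rad → L = 3.95·(5.083188 + 1.970161 + 4.643532) = 3.95·11.696881 = 46.202680 m
LSR: p² = d² − 2 + 2cos(α−β) + 2d(sin α + sin β) = -3.463527 < 0 → infeasible
RSL: p² = d² − 2 + 2cos(α−β) − 2d(sin α + sin β) = -3.980435 < 0 → infeasible
RLR: c = (6 − d² + 2cos(α−β) + 2d(sin α − sin β))/8 = 0.514808; p = 2π − arccos c = 5.253173 rad; φ = atan2(cos α − cos β, d − sin α + sin β) = 1.477156 rad; t = (α − φ + p/2) mod 2π = 1.426589 rad, q = (α − β − t + p) mod 2π = 0.986933 rad → L = 3.95·(1.426589 + 5.253173 + 0.986933) = 3.95·7.666695 = 30.283445 m
LRL: c = (6 − d² + 2cos(α−β) − 2d(sin α − sin β))/8 = 0.460926; p = 2π − arccos c = 5.191428 rad; φ = atan2(cos β − cos α, d + sin α − sin β) = -1.236228 rad; t = (φ − α + p/2) mod 2π = 1.082328 rad, q = (β − α − t + p) mod 2π = 0.665565 rad → L = 3.95·(1.082328 + 5.191428 + 0.665565) = 3.95·6.939321 = 27.410318 m
Shortest: LRL with L = 27.410318 m ≈ 27.4103 m
Convert LRL to answer units (arcs ×180/π): t = 1.082328·180/π = 62.0128°, p = 5.191428·180/π = 297.4469°, q = 0.665565·180/π = 38.1341°, L = 27.4103 m.

LRL: t = 62.0128°, p = 297.4469°, q = 38.1341°, L = 27.4103 m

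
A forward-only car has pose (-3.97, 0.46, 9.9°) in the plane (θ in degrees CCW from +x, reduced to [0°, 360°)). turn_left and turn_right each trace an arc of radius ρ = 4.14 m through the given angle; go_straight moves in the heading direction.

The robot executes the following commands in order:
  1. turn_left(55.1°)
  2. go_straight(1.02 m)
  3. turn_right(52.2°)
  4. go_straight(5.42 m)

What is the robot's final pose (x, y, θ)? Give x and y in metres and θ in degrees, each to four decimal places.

set_pose: (x, y, θ) = (-3.9700, 0.4600, 9.9000°), ρ = 4.14
turn_left(55.1°): centre at ρ to the left, rotate +55.1° → (-0.9297, 2.7887, 65.0000°)
go_straight(1.02): x += 1.02·cos θ, y += 1.02·sin θ → (-0.4986, 3.7131, 65.0000°)
turn_right(52.2°): centre at ρ to the right, rotate −52.2° → (2.3363, 6.0006, 12.8000°)
go_straight(5.42): x += 5.42·cos θ, y += 5.42·sin θ → (7.6216, 7.2014, 12.8000°)

(7.6216, 7.2014, 12.8000°)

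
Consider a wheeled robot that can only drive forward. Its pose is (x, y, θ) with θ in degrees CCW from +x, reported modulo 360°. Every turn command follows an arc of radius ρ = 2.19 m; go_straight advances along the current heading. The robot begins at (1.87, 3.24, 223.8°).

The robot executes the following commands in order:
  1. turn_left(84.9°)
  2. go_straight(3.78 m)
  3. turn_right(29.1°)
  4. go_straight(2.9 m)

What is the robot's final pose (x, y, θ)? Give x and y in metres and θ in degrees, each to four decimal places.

set_pose: (x, y, θ) = (1.8700, 3.2400, 223.8000°), ρ = 2.19
turn_left(84.9°): centre at ρ to the left, rotate +84.9° → (1.6767, 0.2901, 308.7000°)
go_straight(3.78): x += 3.78·cos θ, y += 3.78·sin θ → (4.0401, -2.6600, 308.7000°)
turn_right(29.1°): centre at ρ to the right, rotate −29.1° → (4.4903, -3.6640, 279.6000°)
go_straight(2.9): x += 2.9·cos θ, y += 2.9·sin θ → (4.9739, -6.5234, 279.6000°)

(4.9739, -6.5234, 279.6000°)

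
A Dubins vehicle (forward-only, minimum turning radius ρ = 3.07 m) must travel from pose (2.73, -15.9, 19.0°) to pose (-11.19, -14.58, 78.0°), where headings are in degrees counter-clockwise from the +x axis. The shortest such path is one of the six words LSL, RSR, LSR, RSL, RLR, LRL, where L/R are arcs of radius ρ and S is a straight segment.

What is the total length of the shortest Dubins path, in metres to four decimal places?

Let ψ = atan2(Δy, Δx) = atan2(1.32, -13.92) = 174.5830° be the start→goal bearing.
Normalize: d = |goal − start| / ρ = 13.982446/3.07 = 4.554543, α = (θ_start − ψ) mod 360° = 204.4170° = 3.567750 rad, β = (θ_goal − ψ) mod 360° = 263.4170° = 4.597494 rad.
Common terms: sin α = -0.413375, cos α = -0.910561, sin β = -0.993407, cos β = -0.114642, cos(α−β) = 0.515038, d² = 20.743859. Work in radians in the unit-radius frame; every candidate has L = ρ·(t + p + q).
LSL: p² = 2 + d² − 2cos(α−β) + 2d(sin α − sin β) = 26.997343; p = √p² = 5.195897; φ = atan2(cos β − cos α, d + sin α − sin β) = 0.153788 rad; t = (φ − α) mod 2π = 2.869223 rad, q = (β − φ) mod 2π = 4.443707 rad → L = 3.07·(2.869223 + 5.195897 + 4.443707) = 3.07·12.508826 = 38.402097 m
RSR: p² = 2 + d² − 2cos(α−β) + 2d(sin β − sin α) = 16.430223; p = √p² = 4.053421; φ = atan2(cos α − cos β, d − sin α + sin β) = -0.197642 rad; t = (α − φ) mod 2π = 3.765392 rad, q = (φ − β) mod 2π = 1.488049 rad → L = 3.07·(3.765392 + 4.053421 + 1.488049) = 3.07·9.306862 = 28.572067 m
LSR: p² = d² − 2 + 2cos(α−β) + 2d(sin α + sin β) = 6.959440; p = √p² = 2.638075; φ = atan2(−cos α − cos β, d + sin α + sin β) − atan2(−2, p) = 0.963541 rad; t = (φ − α) mod 2π = 3.678977 rad, q = (φ − β) mod 2π = 2.649232 rad → L = 3.07·(3.678977 + 2.638075 + 2.649232) = 3.07·8.966284 = 27.526492 m
RSL: p² = d² − 2 + 2cos(α−β) − 2d(sin α + sin β) = 32.588431; p = √p² = 5.708628; φ = atan2(cos α + cos β, d − sin α − sin β) − atan2(2, p) = -0.507294 rad; t = (α − φ) mod 2π = 4.075044 rad, q = (β − φ) mod 2π = 5.104788 rad → L = 3.07·(4.075044 + 5.708628 + 5.104788) = 3.07·14.888459 = 45.707570 m
RLR: c = (6 − d² + 2cos(α−β) + 2d(sin α − sin β))/8 = -1.053778, |c| > 1 → infeasible
LRL: c = (6 − d² + 2cos(α−β) − 2d(sin α − sin β))/8 = -2.374668, |c| > 1 → infeasible
Shortest: LSR with L = 27.526492 m ≈ 27.5265 m

27.5265 m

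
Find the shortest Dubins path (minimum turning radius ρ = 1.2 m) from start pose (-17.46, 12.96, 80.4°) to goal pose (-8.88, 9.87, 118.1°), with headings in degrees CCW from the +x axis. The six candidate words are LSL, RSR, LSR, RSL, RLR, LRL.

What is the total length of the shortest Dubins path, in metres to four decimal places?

12.9767 m

Let ψ = atan2(Δy, Δx) = atan2(-3.09, 8.58) = -19.8060° be the start→goal bearing.
Normalize: d = |goal − start| / ρ = 9.119457/1.2 = 7.599548, α = (θ_start − ψ) mod 360° = 100.2060° = 1.748924 rad, β = (θ_goal − ψ) mod 360° = 137.9060° = 2.406913 rad.
Common terms: sin α = 0.984177, cos α = -0.177187, sin β = 0.670349, cos β = -0.742046, cos(α−β) = 0.791224, d² = 57.753125. Work in radians in the unit-radius frame; every candidate has L = ρ·(t + p + q).
LSL: p² = 2 + d² − 2cos(α−β) + 2d(sin α − sin β) = 62.940577; p = √p² = 7.933510; φ = atan2(cos β − cos α, d + sin α − sin β) = -0.071259 rad; t = (φ − α) mod 2π = 4.463002 rad, q = (β − φ) mod 2π = 2.478173 rad → L = 1.2·(4.463002 + 7.933510 + 2.478173) = 1.2·14.874684 = 17.849621 m
RSR: p² = 2 + d² − 2cos(α−β) + 2d(sin β − sin α) = 53.400779; p = √p² = 7.307584; φ = atan2(cos α − cos β, d − sin α + sin β) = 0.077375 rad; t = (α − φ) mod 2π = 1.671549 rad, q = (φ − β) mod 2π = 3.953647 rad → L = 1.2·(1.671549 + 7.307584 + 3.953647) = 1.2·12.932780 = 15.519336 m
LSR: p² = d² − 2 + 2cos(α−β) + 2d(sin α + sin β) = 82.482877; p = √p² = 9.082008; φ = atan2(−cos α − cos β, d + sin α + sin β) − atan2(−2, p) = 0.315764 rad; t = (φ − α) mod 2π = 4.850025 rad, q = (φ − β) mod 2π = 4.192036 rad → L = 1.2·(4.850025 + 9.082008 + 4.192036) = 1.2·18.124070 = 21.748884 m
RSL: p² = d² − 2 + 2cos(α−β) − 2d(sin α + sin β) = 32.188267; p = √p² = 5.673470; φ = atan2(cos α + cos β, d − sin α − sin β) − atan2(2, p) = -0.492324 rad; t = (α − φ) mod 2π = 2.241248 rad, q = (β − φ) mod 2π = 2.899237 rad → L = 1.2·(2.241248 + 5.673470 + 2.899237) = 1.2·10.813955 = 12.976746 m
RLR: c = (6 − d² + 2cos(α−β) + 2d(sin α − sin β))/8 = -5.675097, |c| > 1 → infeasible
LRL: c = (6 − d² + 2cos(α−β) − 2d(sin α − sin β))/8 = -6.867572, |c| > 1 → infeasible
Shortest: RSL with L = 12.976746 m ≈ 12.9767 m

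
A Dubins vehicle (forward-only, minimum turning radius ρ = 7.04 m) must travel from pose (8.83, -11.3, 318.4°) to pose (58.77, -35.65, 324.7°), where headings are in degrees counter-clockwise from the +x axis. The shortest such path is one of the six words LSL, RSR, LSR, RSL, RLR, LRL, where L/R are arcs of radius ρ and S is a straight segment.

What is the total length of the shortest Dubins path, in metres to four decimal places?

55.5899 m

Let ψ = atan2(Δy, Δx) = atan2(-24.35, 49.94) = -25.9932° be the start→goal bearing.
Normalize: d = |goal − start| / ρ = 55.560112/7.04 = 7.892061, α = (θ_start − ψ) mod 360° = 344.3932° = 6.010795 rad, β = (θ_goal − ψ) mod 360° = 350.6932° = 6.120751 rad.
Common terms: sin α = -0.269035, cos α = 0.963131, sin β = -0.161721, cos β = 0.986836, cos(α−β) = 0.993961, d² = 62.284634. Work in radians in the unit-radius frame; every candidate has L = ρ·(t + p + q).
LSL: p² = 2 + d² − 2cos(α−β) + 2d(sin α − sin β) = 60.602867; p = √p² = 7.784784; φ = atan2(cos β − cos α, d + sin α − sin β) = 0.003045 rad; t = (φ − α) mod 2π = 0.275436 rad, q = (β − φ) mod 2π = 6.117705 rad → L = 7.04·(0.275436 + 7.784784 + 6.117705) = 7.04·14.177925 = 99.812595 m
RSR: p² = 2 + d² − 2cos(α−β) + 2d(sin β − sin α) = 63.990556; p = √p² = 7.999410; φ = atan2(cos α − cos β, d − sin α + sin β) = -0.002963 rad; t = (α − φ) mod 2π = 6.013758 rad, q = (φ − β) mod 2π = 0.159471 rad → L = 7.04·(6.013758 + 7.999410 + 0.159471) = 7.04·14.172639 = 99.775381 m
LSR: p² = d² − 2 + 2cos(α−β) + 2d(sin α + sin β) = 55.473450; p = √p² = 7.448050; φ = atan2(−cos α − cos β, d + sin α + sin β) − atan2(−2, p) = 0.006712 rad; t = (φ − α) mod 2π = 0.279102 rad, q = (φ − β) mod 2π = 0.169146 rad → L = 7.04·(0.279102 + 7.448050 + 0.169146) = 7.04·7.896299 = 55.589942 m
RSL: p² = d² − 2 + 2cos(α−β) − 2d(sin α + sin β) = 69.071661; p = √p² = 8.310936; φ = atan2(cos α + cos β, d − sin α − sin β) − atan2(2, p) = -0.006016 rad; t = (α − φ) mod 2π = 6.016811 rad, q = (β − φ) mod 2π = 6.126766 rad → L = 7.04·(6.016811 + 8.310936 + 6.126766) = 7.04·20.454513 = 143.999773 m
RLR: c = (6 − d² + 2cos(α−β) + 2d(sin α − sin β))/8 = -6.998820, |c| > 1 → infeasible
LRL: c = (6 − d² + 2cos(α−β) − 2d(sin α − sin β))/8 = -6.575358, |c| > 1 → infeasible
Shortest: LSR with L = 55.589942 m ≈ 55.5899 m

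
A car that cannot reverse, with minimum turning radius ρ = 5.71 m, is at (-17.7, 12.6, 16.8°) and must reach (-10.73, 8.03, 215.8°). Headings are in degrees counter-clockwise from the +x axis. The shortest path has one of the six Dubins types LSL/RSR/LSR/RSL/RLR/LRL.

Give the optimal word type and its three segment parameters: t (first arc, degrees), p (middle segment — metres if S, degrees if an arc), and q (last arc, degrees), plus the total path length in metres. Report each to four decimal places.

LRL: t = 56.4373°, p = 248.0840°, q = 30.6467°, L = 33.4023 m

Let ψ = atan2(Δy, Δx) = atan2(-4.57, 6.97) = -33.2515° be the start→goal bearing.
Normalize: d = |goal − start| / ρ = 8.334615/5.71 = 1.459652, α = (θ_start − ψ) mod 360° = 50.0515° = 0.873564 rad, β = (θ_goal − ψ) mod 360° = 249.0515° = 4.346769 rad.
Common terms: sin α = 0.766622, cos α = 0.642098, sin β = -0.933902, cos β = -0.357528, cos(α−β) = -0.945519, d² = 2.130585. Work in radians in the unit-radius frame; every candidate has L = ρ·(t + p + q).
LSL: p² = 2 + d² − 2cos(α−β) + 2d(sin α − sin β) = 10.985972; p = √p² = 3.314509; φ = atan2(cos β − cos α, d + sin α − sin β) = -0.306361 rad; t = (φ − α) mod 2π = 5.103260 rad, q = (β − φ) mod 2π = 4.653130 rad → L = 5.71·(5.103260 + 3.314509 + 4.653130) = 5.71·13.070900 = 74.634838 m
RSR: p² = 2 + d² − 2cos(α−β) + 2d(sin β − sin α) = 1.057272; p = √p² = 1.028237; φ = atan2(cos α − cos β, d − sin α + sin β) = 1.807251 rad; t = (α − φ) mod 2π = 5.349498 rad, q = (φ − β) mod 2π = 3.743667 rad → L = 5.71·(5.349498 + 1.028237 + 3.743667) = 5.71·10.121403 = 57.793210 m
LSR: p² = d² − 2 + 2cos(α−β) + 2d(sin α + sin β) = -2.248794 < 0 → infeasible
RSL: p² = d² − 2 + 2cos(α−β) − 2d(sin α + sin β) = -1.272111 < 0 → infeasible
RLR: c = (6 − d² + 2cos(α−β) + 2d(sin α − sin β))/8 = 0.867841; p = 2π − arccos c = 5.763229 rad; φ = atan2(cos α − cos β, d − sin α + sin β) = 1.807251 rad; t = (α − φ + p/2) mod 2π = 1.947928 rad, q = (α − β − t + p) mod 2π = 0.342096 rad → L = 5.71·(1.947928 + 5.763229 + 0.342096) = 5.71·8.053253 = 45.984075 m
LRL: c = (6 − d² + 2cos(α−β) − 2d(sin α − sin β))/8 = -0.373246; p = 2π − arccos c = 4.329883 rad; φ = atan2(cos β − cos α, d + sin α − sin β) = -0.306361 rad; t = (φ − α + p/2) mod 2π = 0.985016 rad, q = (β − α − t + p) mod 2π = 0.534887 rad → L = 5.71·(0.985016 + 4.329883 + 0.534887) = 5.71·5.849786 = 33.402278 m
Shortest: LRL with L = 33.402278 m ≈ 33.4023 m
Convert LRL to answer units (arcs ×180/π): t = 0.985016·180/π = 56.4373°, p = 4.329883·180/π = 248.0840°, q = 0.534887·180/π = 30.6467°, L = 33.4023 m.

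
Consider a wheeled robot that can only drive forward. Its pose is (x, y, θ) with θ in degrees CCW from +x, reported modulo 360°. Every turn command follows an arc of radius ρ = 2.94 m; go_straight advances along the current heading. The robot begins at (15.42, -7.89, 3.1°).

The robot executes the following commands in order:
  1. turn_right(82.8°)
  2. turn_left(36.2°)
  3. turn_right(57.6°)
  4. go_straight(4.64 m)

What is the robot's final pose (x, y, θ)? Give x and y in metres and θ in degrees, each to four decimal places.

set_pose: (x, y, θ) = (15.4200, -7.8900, 3.1000°), ρ = 2.94
turn_right(82.8°): centre at ρ to the right, rotate −82.8° → (18.4716, -10.3000, -79.7000° ≡ 280.3000°)
turn_left(36.2°): centre at ρ to the left, rotate +36.2° → (19.3405, -11.9069, 316.5000°)
turn_right(57.6°): centre at ρ to the right, rotate −57.6° → (20.2017, -14.6056, 258.9000°)
go_straight(4.64): x += 4.64·cos θ, y += 4.64·sin θ → (19.3084, -19.1588, 258.9000°)

(19.3084, -19.1588, 258.9000°)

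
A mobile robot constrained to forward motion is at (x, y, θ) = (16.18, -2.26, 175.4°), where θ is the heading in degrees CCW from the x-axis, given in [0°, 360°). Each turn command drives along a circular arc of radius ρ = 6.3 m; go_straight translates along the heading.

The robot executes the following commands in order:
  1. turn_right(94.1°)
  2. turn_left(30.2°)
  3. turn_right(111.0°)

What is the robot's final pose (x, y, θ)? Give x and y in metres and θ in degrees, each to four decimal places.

set_pose: (x, y, θ) = (16.1800, -2.2600, 175.4000°), ρ = 6.3
turn_right(94.1°): centre at ρ to the right, rotate −94.1° → (10.4577, 4.9727, 81.3000°)
turn_left(30.2°): centre at ρ to the left, rotate +30.2° → (10.0919, 8.2346, 111.5000°)
turn_right(111.0°): centre at ρ to the right, rotate −111.0° → (15.8985, 16.8433, 0.5000°)

(15.8985, 16.8433, 0.5000°)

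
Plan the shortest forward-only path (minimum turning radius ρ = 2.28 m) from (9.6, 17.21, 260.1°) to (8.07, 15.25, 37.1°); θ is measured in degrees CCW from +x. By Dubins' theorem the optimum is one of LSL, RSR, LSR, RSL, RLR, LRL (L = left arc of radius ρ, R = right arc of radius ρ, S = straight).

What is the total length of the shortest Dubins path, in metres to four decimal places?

14.2958 m

Let ψ = atan2(Δy, Δx) = atan2(-1.96, -1.53) = -127.9760° be the start→goal bearing.
Normalize: d = |goal − start| / ρ = 2.486463/2.28 = 1.090554, α = (θ_start − ψ) mod 360° = 28.0760° = 0.490019 rad, β = (θ_goal − ψ) mod 360° = 165.0760° = 2.881120 rad.
Common terms: sin α = 0.470643, cos α = 0.882324, sin β = 0.257537, cos β = -0.966268, cos(α−β) = -0.731354, d² = 1.189308. Work in radians in the unit-radius frame; every candidate has L = ρ·(t + p + q).
LSL: p² = 2 + d² − 2cos(α−β) + 2d(sin α − sin β) = 5.116823; p = √p² = 2.262039; φ = atan2(cos β − cos α, d + sin α − sin β) = -0.956577 rad; t = (φ − α) mod 2π = 4.836589 rad, q = (β − φ) mod 2π = 3.837697 rad → L = 2.28·(4.836589 + 2.262039 + 3.837697) = 2.28·10.936326 = 24.934823 m
RSR: p² = 2 + d² − 2cos(α−β) + 2d(sin β − sin α) = 4.187209; p = √p² = 2.046267; φ = atan2(cos α − cos β, d − sin α + sin β) = 1.127627 rad; t = (α − φ) mod 2π = 5.645577 rad, q = (φ − β) mod 2π = 4.529692 rad → L = 2.28·(5.645577 + 2.046267 + 4.529692) = 2.28·12.221537 = 27.865103 m
LSR: p² = d² − 2 + 2cos(α−β) + 2d(sin α + sin β) = -0.685160 < 0 → infeasible
RSL: p² = d² − 2 + 2cos(α−β) − 2d(sin α + sin β) = -3.861638 < 0 → infeasible
RLR: c = (6 − d² + 2cos(α−β) + 2d(sin α − sin β))/8 = 0.476599; p = 2π − arccos c = 5.209171 rad; φ = atan2(cos α − cos β, d − sin α + sin β) = 1.127627 rad; t = (α − φ + p/2) mod 2π = 1.966977 rad, q = (α − β − t + p) mod 2π = 0.851093 rad → L = 2.28·(1.966977 + 5.209171 + 0.851093) = 2.28·8.027241 = 18.302109 m
LRL: c = (6 − d² + 2cos(α−β) − 2d(sin α − sin β))/8 = 0.360397; p = 2π − arccos c = 5.081083 rad; φ = atan2(cos β − cos α, d + sin α − sin β) = -0.956577 rad; t = (φ − α + p/2) mod 2π = 1.093945 rad, q = (β − α − t + p) mod 2π = 0.095053 rad → L = 2.28·(1.093945 + 5.081083 + 0.095053) = 2.28·6.270081 = 14.295785 m
Shortest: LRL with L = 14.295785 m ≈ 14.2958 m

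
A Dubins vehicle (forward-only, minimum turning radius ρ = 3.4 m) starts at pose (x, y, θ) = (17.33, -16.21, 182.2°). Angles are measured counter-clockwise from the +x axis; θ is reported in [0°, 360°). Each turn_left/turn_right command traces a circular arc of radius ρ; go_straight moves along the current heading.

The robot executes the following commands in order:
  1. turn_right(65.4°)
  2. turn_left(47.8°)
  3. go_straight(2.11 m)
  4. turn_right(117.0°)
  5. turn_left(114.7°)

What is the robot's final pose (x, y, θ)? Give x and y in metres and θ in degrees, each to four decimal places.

set_pose: (x, y, θ) = (17.3300, -16.2100, 182.2000°), ρ = 3.4
turn_right(65.4°): centre at ρ to the right, rotate −65.4° → (14.1647, -14.3455, 116.8000°)
turn_left(47.8°): centre at ρ to the left, rotate +47.8° → (12.0328, -12.6005, 164.6000°)
go_straight(2.11): x += 2.11·cos θ, y += 2.11·sin θ → (9.9985, -12.0402, 164.6000°)
turn_right(117.0°): centre at ρ to the right, rotate −117.0° → (8.3907, -6.4697, 47.6000°)
turn_left(114.7°): centre at ρ to the left, rotate +114.7° → (6.9137, -0.9380, 162.3000°)

(6.9137, -0.9380, 162.3000°)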